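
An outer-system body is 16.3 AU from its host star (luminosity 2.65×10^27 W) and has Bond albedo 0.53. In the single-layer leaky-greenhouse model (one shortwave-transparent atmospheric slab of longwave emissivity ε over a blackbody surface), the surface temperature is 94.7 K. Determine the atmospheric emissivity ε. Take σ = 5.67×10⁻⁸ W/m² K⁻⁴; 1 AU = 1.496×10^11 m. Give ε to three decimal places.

d = 16.3 × 1.496×10^11 m = 2.438×10^12 m.
S = L/(4πd²) = 35.46 W/m².
First, T_e = [35.46·(1−0.53)/(4σ)]^(1/4) = 92.59 K.
Inverting T_s⁴ = 2T_e⁴/(2−ε): (T_e/T_s)⁴ = 0.9138, so ε = 2(1 − 0.9138) = 0.1724.

0.172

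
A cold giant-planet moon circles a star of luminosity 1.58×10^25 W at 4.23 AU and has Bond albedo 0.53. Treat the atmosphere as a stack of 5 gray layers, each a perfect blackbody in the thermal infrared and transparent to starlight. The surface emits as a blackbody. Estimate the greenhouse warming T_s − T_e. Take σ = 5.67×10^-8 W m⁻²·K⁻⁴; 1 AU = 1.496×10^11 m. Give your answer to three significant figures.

28.5 kelvin

d = 4.23 × 1.496×10^11 m = 6.328×10^11 m.
S = L/(4πd²) = 3.140 W m⁻².
OLR = S(1−α)/4 = 0.3689 W m⁻²; the top layer radiates at T_e = 50.51 K.
T_s = (N+1)^(1/4)·T_e = 79.05 K.
So the greenhouse effect raises the surface by 79.05 − 50.51 = 28.54 K.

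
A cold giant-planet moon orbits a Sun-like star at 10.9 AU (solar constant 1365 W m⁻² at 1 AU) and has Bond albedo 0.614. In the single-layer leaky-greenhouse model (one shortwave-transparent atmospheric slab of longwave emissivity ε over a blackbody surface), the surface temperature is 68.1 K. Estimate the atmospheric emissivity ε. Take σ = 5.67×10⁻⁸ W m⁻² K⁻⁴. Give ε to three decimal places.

Irradiance scales as 1/d², so S = 1365 W m⁻² × (1/10.9)² = 11.49 W m⁻².
TOA balance gives T_e = 66.50 K.
Inverting T_s⁴ = 2T_e⁴/(2−ε): (T_e/T_s)⁴ = 0.9091, so ε = 2(1 − 0.9091) = 0.1817.

0.182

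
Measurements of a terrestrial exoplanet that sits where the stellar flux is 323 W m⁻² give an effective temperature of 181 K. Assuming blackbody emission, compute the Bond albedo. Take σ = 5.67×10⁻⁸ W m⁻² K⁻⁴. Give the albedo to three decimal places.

0.246

Energy balance: S(1−α)/4 = σT⁴, so 1−α = 4σT⁴/S.
σT⁴ = 60.86 W m⁻², so 4σT⁴ = 243.4 W m⁻².
Hence α = 1 − 243.4/323.0 = 0.2464.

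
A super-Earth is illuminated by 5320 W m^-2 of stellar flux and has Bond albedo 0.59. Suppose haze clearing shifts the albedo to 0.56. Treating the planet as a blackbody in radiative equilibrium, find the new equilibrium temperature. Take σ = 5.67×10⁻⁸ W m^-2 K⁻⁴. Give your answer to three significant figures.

With the new albedo, S(1−α₂)/4 = 585.2 W m^-2, so T₂ = 318.7 K.

319 kelvin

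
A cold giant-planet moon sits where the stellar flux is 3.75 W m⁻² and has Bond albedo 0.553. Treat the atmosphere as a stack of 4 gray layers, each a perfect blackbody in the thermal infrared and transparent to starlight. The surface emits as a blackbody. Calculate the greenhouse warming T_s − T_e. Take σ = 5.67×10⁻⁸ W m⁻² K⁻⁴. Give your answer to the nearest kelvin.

The effective emission temperature is T_e = [S(1−α)/(4σ)]^¼ = 52.14 K.
T_s = (N+1)^(1/4)·T_e = 77.97 K.
So the greenhouse effect raises the surface by 77.97 − 52.14 = 25.83 K.

26 K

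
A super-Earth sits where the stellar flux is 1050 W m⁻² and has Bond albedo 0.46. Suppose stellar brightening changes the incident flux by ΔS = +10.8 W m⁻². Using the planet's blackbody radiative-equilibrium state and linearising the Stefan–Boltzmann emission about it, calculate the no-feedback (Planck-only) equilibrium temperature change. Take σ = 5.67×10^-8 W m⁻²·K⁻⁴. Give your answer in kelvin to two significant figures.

The baseline emission temperature is T_e = 223.6 K.
Only a fraction (1−α) is absorbed and it's spread over 4πR², so ΔF = (1−α)ΔS/4 = 1.458 W m⁻².
The Planck feedback parameter is 4σT_e³ = 2.536 W m⁻²/K.
So ΔT₀ = 1.458/2.536 = 0.575 K.

0.57 K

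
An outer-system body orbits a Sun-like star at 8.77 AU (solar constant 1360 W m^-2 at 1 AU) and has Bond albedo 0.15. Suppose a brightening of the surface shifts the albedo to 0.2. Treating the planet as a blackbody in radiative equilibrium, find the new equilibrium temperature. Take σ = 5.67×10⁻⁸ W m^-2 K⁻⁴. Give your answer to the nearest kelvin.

Irradiance scales as 1/d², so S = 1360 W m^-2 × (1/8.77)² = 17.68 W m^-2.
With the new albedo, S(1−α₂)/4 = 3.536 W m^-2, so T₂ = 88.87 K.

89 kelvin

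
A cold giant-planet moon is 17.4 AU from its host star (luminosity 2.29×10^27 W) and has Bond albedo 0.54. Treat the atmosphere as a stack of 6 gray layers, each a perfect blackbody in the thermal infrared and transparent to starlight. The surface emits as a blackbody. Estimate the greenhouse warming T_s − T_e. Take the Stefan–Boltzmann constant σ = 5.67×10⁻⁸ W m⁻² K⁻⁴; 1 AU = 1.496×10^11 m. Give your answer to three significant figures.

53.8 kelvin

d = 17.4 × 1.496×10^11 m = 2.603×10^12 m.
Flux at the orbit: S = L/(4πd²) = 2.29×10^27/(4π·(2.60×10^12)²) = 26.89 W m⁻².
The effective emission temperature is T_e = [S(1−α)/(4σ)]^¼ = 85.94 K.
T_s = (N+1)^(1/4)·T_e = 139.8 K.
Warming: T_s − T_e = 53.85 K.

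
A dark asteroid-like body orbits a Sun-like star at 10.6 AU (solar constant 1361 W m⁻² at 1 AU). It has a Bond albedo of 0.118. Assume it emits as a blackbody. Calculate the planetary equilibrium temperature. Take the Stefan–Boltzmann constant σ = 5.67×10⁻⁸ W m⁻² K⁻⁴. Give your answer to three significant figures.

Flux at the orbit: S = 1361/(10.6)² = 12.11 W m⁻².
The planet absorbs (1−α)S over its disc πR² and re-emits over 4πR², so the mean absorbed flux is (1−0.118)·12.11/4 = 2.671 W m⁻².
Balancing against σT⁴: T = (2.671/5.67×10⁻⁸)^(1/4) = 82.85 K.

82.8 K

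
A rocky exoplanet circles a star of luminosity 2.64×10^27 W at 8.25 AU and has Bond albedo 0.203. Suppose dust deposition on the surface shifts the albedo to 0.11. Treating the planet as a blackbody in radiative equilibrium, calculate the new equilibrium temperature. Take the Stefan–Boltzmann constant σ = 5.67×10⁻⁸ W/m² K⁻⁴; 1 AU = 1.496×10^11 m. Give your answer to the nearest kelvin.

153 K

Orbital distance: d = 8.25 AU = 1.234×10^12 m.
Flux at the orbit: S = L/(4πd²) = 2.64×10^27/(4π·(1.23×10^12)²) = 137.9 W/m².
With the new albedo, S(1−α₂)/4 = 30.69 W/m², so T₂ = 152.5 K.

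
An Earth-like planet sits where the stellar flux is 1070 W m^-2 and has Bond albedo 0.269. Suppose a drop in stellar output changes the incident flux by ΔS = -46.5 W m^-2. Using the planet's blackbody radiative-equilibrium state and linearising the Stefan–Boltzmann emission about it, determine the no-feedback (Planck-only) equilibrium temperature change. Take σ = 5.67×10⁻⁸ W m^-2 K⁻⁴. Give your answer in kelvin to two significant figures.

Unperturbed T_e = [1070·(1−0.269)/(4σ)]^¼ = 242.3 K.
ΔF = Δ[S(1−α)]/4 = (1−0.269)·-46.5/4 = -8.498 W m^-2.
Linearising σT⁴ gives d(σT⁴)/dT = 4σT_e³ = 3.228 W m^-2 per K.
Hence the no-feedback warming is ΔF/(4σT_e³) = -2.63 K.

-2.6 K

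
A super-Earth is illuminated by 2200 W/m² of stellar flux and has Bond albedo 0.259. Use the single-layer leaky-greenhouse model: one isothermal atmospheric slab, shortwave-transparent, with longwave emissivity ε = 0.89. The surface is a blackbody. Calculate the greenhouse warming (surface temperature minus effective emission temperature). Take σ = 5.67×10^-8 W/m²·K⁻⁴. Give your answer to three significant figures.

46.2 K

Effective emission temperature (TOA balance): σT_e⁴ = S(1−α)/4 = 407.6 W/m² → T_e = 291.2 K.
Surface balance with a leaky layer gives σT_s⁴ = σT_e⁴·2/(2−ε), so T_s = T_e·[2/(2−0.89)]^(1/4) = 337.3 K.
Greenhouse warming: T_s − T_e = 46.17 K.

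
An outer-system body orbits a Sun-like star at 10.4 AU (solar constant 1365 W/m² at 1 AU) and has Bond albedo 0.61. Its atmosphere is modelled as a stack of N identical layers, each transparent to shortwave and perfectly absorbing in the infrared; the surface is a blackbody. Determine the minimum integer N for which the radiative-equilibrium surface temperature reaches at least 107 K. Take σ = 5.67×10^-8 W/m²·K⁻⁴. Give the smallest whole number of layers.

By the inverse-square law, S = 1365/10.4² = 12.62 W/m².
OLR = S(1−α)/4 = 1.230 W/m²; the top layer radiates at T_e = 68.25 K.
Need (N+1)T_e⁴ ≥ T_s⁴, i.e. N+1 ≥ (107/68.25)⁴ = 6.040.
The minimum whole number is N = 6.

6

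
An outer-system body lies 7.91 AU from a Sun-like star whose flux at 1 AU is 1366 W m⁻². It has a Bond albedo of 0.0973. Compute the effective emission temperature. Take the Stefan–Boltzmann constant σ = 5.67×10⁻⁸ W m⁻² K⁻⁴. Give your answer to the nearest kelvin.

97 K

Flux at the orbit: S = 1366/(7.91)² = 21.83 W m⁻².
The planet absorbs (1−α)S over its disc πR² and re-emits over 4πR², so the mean absorbed flux is (1−0.0973)·21.83/4 = 4.927 W m⁻².
In equilibrium σT⁴ equals this, so T = 96.55 K.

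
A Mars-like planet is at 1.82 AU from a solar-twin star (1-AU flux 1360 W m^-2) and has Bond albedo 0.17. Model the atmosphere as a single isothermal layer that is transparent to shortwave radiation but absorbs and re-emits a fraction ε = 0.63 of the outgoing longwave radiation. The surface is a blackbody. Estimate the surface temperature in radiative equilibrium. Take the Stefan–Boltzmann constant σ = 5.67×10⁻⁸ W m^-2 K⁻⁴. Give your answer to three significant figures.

216 K

Irradiance scales as 1/d², so S = 1360 W m^-2 × (1/1.82)² = 410.6 W m^-2.
Effective emission temperature (TOA balance): σT_e⁴ = S(1−α)/4 = 85.20 W m^-2 → T_e = 196.9 K.
The surface balance (absorbed SW + ε·downward IR = σT_s⁴) with T_a⁴ = T_s⁴/2 reduces to T_s = T_e·[2/(2−ε)]^¼ = 216.4 K.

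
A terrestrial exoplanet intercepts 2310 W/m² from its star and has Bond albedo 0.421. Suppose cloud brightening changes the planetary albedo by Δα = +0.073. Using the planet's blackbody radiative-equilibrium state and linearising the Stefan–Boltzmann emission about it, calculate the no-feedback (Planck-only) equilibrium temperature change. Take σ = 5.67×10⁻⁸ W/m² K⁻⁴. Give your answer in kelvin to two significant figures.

Unperturbed T_e = [2310·(1−0.421)/(4σ)]^¼ = 277.1 K.
ΔF = −(S/4)Δα = −(2310/4)×(+0.073) = -42.16 W/m².
Planck response: λ_P = 4σT_e³ = 4·5.67×10⁻⁸·(277.1)³ = 4.826 W/m²/K.
Hence the no-feedback warming is ΔF/(4σT_e³) = -8.73 K.

-8.7 K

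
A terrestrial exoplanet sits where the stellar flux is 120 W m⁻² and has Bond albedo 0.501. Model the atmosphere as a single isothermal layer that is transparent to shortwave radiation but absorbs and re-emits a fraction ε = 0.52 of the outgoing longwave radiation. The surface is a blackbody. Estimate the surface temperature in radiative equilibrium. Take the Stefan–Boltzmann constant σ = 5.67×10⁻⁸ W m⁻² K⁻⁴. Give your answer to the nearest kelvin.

137 K

At the top of the atmosphere, σT_e⁴ = S(1−α)/4 = 14.97 W m⁻², giving T_e = 127.5 K.
For a single slab of emissivity ε, T_s⁴ = 2T_e⁴/(2−ε); thus T_s = 127.5·(1.351)^(1/4) = 137.4 K.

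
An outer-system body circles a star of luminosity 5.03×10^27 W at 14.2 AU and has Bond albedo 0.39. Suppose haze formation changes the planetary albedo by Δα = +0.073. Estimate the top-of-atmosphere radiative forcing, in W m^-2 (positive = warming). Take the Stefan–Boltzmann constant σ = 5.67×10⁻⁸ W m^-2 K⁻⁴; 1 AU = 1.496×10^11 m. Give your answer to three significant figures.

d = 14.2 × 1.496×10^11 m = 2.124×10^12 m.
Flux at the orbit: S = L/(4πd²) = 5.03×10^27/(4π·(2.12×10^12)²) = 88.70 W m^-2.
The change in absorbed flux is Δ[S(1−α)/4] = −SΔα/4 = -1.619 W m^-2.

-1.62 W m^-2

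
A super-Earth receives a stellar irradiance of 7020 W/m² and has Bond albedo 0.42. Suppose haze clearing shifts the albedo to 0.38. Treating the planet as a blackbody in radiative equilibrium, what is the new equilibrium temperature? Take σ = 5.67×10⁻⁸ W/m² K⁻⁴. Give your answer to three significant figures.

372 kelvin

T₂ = [S(1−α₂)/(4σ)]^(1/4) = [7020·0.62/(4σ)]^(1/4) = 372.2 K.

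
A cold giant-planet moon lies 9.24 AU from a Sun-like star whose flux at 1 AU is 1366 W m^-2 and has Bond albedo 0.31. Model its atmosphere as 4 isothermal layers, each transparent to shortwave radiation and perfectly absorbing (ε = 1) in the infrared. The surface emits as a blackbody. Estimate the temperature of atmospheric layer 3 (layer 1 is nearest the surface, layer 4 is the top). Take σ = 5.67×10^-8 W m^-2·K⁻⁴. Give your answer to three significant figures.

99.3 kelvin

Irradiance scales as 1/d², so S = 1366 W m^-2 × (1/9.24)² = 16.00 W m^-2.
Top-of-atmosphere balance: σT_e⁴ = S(1−α)/4 = 2.760 W m^-2 → T_e = 83.53 K.
The net upward flux σT_e⁴ is constant between every pair of levels, so T_k⁴ = (N+1−k)T_e⁴.
With k = 3: T_3 = (4+1−3)^¼·83.53 K = 99.33 K.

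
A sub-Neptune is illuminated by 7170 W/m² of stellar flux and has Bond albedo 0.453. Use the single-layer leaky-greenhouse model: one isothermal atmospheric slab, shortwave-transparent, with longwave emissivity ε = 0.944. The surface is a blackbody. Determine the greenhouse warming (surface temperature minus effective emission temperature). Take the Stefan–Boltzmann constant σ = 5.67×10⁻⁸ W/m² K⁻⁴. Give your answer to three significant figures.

62.8 K

Effective emission temperature (TOA balance): σT_e⁴ = S(1−α)/4 = 980.5 W/m² → T_e = 362.6 K.
The surface balance (absorbed SW + ε·downward IR = σT_s⁴) with T_a⁴ = T_s⁴/2 reduces to T_s = T_e·[2/(2−ε)]^¼ = 425.4 K.
T_s − T_e = 425.4 − 362.6 = 62.78 K.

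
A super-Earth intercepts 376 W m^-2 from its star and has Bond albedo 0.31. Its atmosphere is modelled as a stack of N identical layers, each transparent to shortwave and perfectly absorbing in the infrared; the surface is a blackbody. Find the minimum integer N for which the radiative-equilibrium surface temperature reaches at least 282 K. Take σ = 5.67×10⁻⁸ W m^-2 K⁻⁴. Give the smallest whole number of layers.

5

Top-of-atmosphere balance: σT_e⁴ = S(1−α)/4 = 64.86 W m^-2 → T_e = 183.9 K.
Need (N+1)T_e⁴ ≥ T_s⁴, i.e. N+1 ≥ (282/183.9)⁴ = 5.528.
The minimum whole number is N = 5.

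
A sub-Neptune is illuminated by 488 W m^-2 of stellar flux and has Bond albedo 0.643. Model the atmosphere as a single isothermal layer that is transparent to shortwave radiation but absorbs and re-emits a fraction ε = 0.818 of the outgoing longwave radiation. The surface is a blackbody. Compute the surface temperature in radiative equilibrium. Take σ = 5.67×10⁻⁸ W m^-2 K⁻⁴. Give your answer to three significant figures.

Effective emission temperature (TOA balance): σT_e⁴ = S(1−α)/4 = 43.55 W m^-2 → T_e = 166.5 K.
For a single slab of emissivity ε, T_s⁴ = 2T_e⁴/(2−ε); thus T_s = 166.5·(1.692)^(1/4) = 189.9 K.

190 K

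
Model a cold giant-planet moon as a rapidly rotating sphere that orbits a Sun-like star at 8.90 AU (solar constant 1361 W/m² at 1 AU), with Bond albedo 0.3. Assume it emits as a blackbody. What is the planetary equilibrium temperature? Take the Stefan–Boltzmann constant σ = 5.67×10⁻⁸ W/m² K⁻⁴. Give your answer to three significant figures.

85.3 K

Flux at the orbit: S = 1361/(8.90)² = 17.18 W/m².
Averaging over the sphere, the absorbed flux is S(1−α)/4 = 3.007 W/m².
Set σT⁴ = 3.007 → T = (3.007/σ)^(1/4) = 85.34 K.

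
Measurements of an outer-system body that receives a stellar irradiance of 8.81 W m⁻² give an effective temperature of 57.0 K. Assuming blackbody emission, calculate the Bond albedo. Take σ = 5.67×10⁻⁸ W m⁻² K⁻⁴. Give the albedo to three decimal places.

0.728

Energy balance: S(1−α)/4 = σT⁴, so 1−α = 4σT⁴/S.
4σT⁴ = 4·5.67×10⁻⁸·(57.0)⁴ = 2.394 W m⁻².
Hence α = 1 − 2.394/8.810 = 0.7283.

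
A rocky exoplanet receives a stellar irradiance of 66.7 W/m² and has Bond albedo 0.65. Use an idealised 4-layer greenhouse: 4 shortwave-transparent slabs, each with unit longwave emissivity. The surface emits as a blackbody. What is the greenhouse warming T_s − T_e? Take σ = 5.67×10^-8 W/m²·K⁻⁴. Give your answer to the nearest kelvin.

Top-of-atmosphere balance: σT_e⁴ = S(1−α)/4 = 5.836 W/m² → T_e = 100.7 K.
Surface: T_s = (5)^¼·T_e = 150.6 K.
Warming: T_s − T_e = 49.89 K.

50 K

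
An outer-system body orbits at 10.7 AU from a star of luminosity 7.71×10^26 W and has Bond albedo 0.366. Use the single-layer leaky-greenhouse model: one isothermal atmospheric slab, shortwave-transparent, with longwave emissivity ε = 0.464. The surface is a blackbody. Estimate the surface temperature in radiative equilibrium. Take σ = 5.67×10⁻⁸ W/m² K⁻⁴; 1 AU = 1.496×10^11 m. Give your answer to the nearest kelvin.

Orbital distance: d = 10.7 AU = 1.601×10^12 m.
Spreading L over a sphere of radius d: S = 7.71×10^26/(4π·1.60×10^12²) = 23.94 W/m².
At the top of the atmosphere, σT_e⁴ = S(1−α)/4 = 3.795 W/m², giving T_e = 90.45 K.
Surface balance with a leaky layer gives σT_s⁴ = σT_e⁴·2/(2−ε), so T_s = T_e·[2/(2−0.464)]^(1/4) = 96.62 K.

97 K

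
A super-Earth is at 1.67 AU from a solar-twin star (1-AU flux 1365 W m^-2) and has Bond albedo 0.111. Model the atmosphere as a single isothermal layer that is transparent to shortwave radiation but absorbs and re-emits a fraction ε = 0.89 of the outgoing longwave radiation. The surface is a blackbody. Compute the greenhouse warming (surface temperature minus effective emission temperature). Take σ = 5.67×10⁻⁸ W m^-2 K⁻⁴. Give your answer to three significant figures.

Flux at the orbit: S = 1365/(1.67)² = 489.4 W m^-2.
Effective emission temperature (TOA balance): σT_e⁴ = S(1−α)/4 = 108.8 W m^-2 → T_e = 209.3 K.
The surface balance (absorbed SW + ε·downward IR = σT_s⁴) with T_a⁴ = T_s⁴/2 reduces to T_s = T_e·[2/(2−ε)]^¼ = 242.5 K.
Greenhouse warming: T_s − T_e = 33.19 K.

33.2 K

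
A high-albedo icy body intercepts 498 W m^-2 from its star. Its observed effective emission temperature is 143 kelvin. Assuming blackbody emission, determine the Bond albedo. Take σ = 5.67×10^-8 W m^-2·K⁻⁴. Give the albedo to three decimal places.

0.810

From σT⁴ = S(1−α)/4 we invert for α: 1−α = 4σT⁴/S.
σT⁴ = 23.71 W m^-2, so 4σT⁴ = 94.84 W m^-2.
Hence α = 1 − 94.84/498.0 = 0.8096.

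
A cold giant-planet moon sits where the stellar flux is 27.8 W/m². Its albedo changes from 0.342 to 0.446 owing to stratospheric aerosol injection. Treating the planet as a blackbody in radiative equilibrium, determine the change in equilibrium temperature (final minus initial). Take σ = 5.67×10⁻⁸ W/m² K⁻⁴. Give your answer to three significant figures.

Initial: T₁ = [S(1−0.342)/(4σ)]^(1/4) = 94.77 K.
After:  T₂ = [27.80·0.554/(4σ)]^(1/4) = 90.78 K.
ΔT = T₂ − T₁ = -3.990 K.

-3.99 K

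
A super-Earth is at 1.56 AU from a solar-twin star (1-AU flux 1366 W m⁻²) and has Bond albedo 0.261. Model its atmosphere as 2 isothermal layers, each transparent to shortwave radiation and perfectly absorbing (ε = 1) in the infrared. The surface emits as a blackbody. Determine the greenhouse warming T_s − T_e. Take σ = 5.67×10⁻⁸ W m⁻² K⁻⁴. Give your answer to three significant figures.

65.4 K

Irradiance scales as 1/d², so S = 1366 W m⁻² × (1/1.56)² = 561.3 W m⁻².
OLR = S(1−α)/4 = 103.7 W m⁻²; the top layer radiates at T_e = 206.8 K.
Surface: T_s = (3)^¼·T_e = 272.2 K.
Warming: T_s − T_e = 65.36 K.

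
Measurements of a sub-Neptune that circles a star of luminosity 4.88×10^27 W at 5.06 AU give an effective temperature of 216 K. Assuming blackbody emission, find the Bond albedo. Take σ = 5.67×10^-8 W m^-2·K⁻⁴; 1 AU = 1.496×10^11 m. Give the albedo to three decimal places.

d = 5.06 × 1.496×10^11 m = 7.570×10^11 m.
S = L/(4πd²) = 677.7 W m^-2.
Energy balance: S(1−α)/4 = σT⁴, so 1−α = 4σT⁴/S.
4σT⁴ = 4·5.67×10⁻⁸·(216)⁴ = 493.7 W m^-2.
1−α = 493.7/677.7 = 0.7285, so α = 0.2715.

0.272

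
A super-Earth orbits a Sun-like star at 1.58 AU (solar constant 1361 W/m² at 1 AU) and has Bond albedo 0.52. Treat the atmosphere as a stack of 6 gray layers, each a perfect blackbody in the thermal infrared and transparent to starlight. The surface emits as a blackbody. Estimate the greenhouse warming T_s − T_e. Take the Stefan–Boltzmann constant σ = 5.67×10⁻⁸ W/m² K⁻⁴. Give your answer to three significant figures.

115 K

By the inverse-square law, S = 1361/1.58² = 545.2 W/m².
Top-of-atmosphere balance: σT_e⁴ = S(1−α)/4 = 65.42 W/m² → T_e = 184.3 K.
T_s = (N+1)^(1/4)·T_e = 299.8 K.
Warming: T_s − T_e = 115.5 K.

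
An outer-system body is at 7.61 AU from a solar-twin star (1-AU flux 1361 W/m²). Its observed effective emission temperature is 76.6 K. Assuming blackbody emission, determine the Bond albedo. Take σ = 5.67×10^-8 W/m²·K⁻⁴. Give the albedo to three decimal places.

0.668

By the inverse-square law, S = 1361/7.61² = 23.50 W/m².
Rearranging the radiative balance, α = 1 − 4σT⁴/S.
4σT⁴ = 4·5.67×10⁻⁸·(76.6)⁴ = 7.808 W/m².
Hence α = 1 − 7.808/23.50 = 0.6677.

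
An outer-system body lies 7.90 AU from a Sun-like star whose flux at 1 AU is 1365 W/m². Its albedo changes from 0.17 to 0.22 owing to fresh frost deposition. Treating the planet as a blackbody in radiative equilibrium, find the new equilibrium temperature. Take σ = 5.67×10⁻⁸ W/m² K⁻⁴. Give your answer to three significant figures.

93.1 kelvin

Flux at the orbit: S = 1365/(7.90)² = 21.87 W/m².
With the new albedo, S(1−α₂)/4 = 4.265 W/m², so T₂ = 93.13 K.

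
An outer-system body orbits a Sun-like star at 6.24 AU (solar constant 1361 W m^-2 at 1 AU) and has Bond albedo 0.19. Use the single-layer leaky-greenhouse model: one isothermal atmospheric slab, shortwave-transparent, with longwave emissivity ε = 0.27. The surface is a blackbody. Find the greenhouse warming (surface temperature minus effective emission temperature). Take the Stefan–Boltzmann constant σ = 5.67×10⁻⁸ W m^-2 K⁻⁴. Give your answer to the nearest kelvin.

Irradiance scales as 1/d², so S = 1361 W m^-2 × (1/6.24)² = 34.95 W m^-2.
At the top of the atmosphere, σT_e⁴ = S(1−α)/4 = 7.078 W m^-2, giving T_e = 105.7 K.
The surface balance (absorbed SW + ε·downward IR = σT_s⁴) with T_a⁴ = T_s⁴/2 reduces to T_s = T_e·[2/(2−ε)]^¼ = 109.6 K.
The atmosphere warms the surface by 3.903 K.

4 K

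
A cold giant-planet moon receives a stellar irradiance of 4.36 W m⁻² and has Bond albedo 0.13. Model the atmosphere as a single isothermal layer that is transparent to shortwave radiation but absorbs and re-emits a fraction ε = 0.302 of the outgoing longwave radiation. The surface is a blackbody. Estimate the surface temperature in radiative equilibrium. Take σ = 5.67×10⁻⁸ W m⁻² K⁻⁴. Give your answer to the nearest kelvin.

67 K

At the top of the atmosphere, σT_e⁴ = S(1−α)/4 = 0.9483 W m⁻², giving T_e = 63.95 K.
Surface balance with a leaky layer gives σT_s⁴ = σT_e⁴·2/(2−ε), so T_s = T_e·[2/(2−0.302)]^(1/4) = 66.62 K.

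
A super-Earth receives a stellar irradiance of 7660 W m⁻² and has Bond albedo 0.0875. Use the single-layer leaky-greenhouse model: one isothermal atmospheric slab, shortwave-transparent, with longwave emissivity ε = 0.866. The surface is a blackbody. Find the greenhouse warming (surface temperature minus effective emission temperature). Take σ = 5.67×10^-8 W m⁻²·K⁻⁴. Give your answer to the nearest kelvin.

Effective emission temperature (TOA balance): σT_e⁴ = S(1−α)/4 = 1747 W m⁻² → T_e = 419.0 K.
The surface balance (absorbed SW + ε·downward IR = σT_s⁴) with T_a⁴ = T_s⁴/2 reduces to T_s = T_e·[2/(2−ε)]^¼ = 482.8 K.
Greenhouse warming: T_s − T_e = 63.86 K.

64 K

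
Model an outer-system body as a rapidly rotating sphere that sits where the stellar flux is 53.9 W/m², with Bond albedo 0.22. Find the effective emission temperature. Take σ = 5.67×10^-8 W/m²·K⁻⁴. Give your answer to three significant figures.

117 K

Averaging over the sphere, the absorbed flux is S(1−α)/4 = 10.51 W/m².
In equilibrium σT⁴ equals this, so T = 116.7 K.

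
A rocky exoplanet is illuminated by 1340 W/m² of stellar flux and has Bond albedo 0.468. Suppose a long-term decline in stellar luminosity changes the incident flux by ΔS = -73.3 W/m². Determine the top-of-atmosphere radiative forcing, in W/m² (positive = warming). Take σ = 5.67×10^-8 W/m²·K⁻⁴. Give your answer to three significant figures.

-9.75 W/m²

ΔF = Δ[S(1−α)]/4 = (1−0.468)·-73.3/4 = -9.749 W/m².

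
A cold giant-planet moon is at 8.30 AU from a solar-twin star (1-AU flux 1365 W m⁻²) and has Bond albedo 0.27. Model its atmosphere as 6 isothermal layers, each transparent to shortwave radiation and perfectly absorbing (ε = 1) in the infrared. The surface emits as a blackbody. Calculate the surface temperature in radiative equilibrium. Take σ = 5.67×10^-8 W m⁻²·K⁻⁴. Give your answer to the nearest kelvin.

Irradiance scales as 1/d², so S = 1365 W m⁻² × (1/8.30)² = 19.81 W m⁻².
The effective emission temperature is T_e = [S(1−α)/(4σ)]^¼ = 89.36 K.
With N = 6 opaque layers, T_s = (N+1)^(1/4)·T_e = 7^(1/4)·89.36 = 145.4 K.

145 K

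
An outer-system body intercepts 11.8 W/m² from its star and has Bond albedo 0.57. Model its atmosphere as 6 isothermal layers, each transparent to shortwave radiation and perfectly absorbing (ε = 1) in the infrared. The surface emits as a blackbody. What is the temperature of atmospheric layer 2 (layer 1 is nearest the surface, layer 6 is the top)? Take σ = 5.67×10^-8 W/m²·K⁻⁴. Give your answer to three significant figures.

103 kelvin

The effective emission temperature is T_e = [S(1−α)/(4σ)]^¼ = 68.77 K.
In the N-layer model, layer k (counted from the surface) has T_k = (N+1−k)^(1/4)·T_e.
With k = 2: T_2 = (6+1−2)^¼·68.77 K = 102.8 K.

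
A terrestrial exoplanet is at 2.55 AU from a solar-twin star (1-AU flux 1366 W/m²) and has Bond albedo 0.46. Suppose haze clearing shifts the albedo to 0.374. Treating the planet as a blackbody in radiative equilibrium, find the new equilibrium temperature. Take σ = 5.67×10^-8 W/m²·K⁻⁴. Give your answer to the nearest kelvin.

Flux at the orbit: S = 1366/(2.55)² = 210.1 W/m².
New equilibrium: T₂ = [(1−0.374)·210.1/(4σ)]^(1/4) = 155.2 K.

155 kelvin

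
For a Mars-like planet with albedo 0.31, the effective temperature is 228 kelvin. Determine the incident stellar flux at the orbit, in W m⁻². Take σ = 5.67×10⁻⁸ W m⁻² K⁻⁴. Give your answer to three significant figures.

888 W m⁻²

Invert the energy balance for S: S = 4σT⁴/(1−α).
σT⁴ = 5.67×10⁻⁸·(228)⁴ = 153.2 W m⁻².
So S = 4×153.2/(1−0.31) = 888.2 W m⁻².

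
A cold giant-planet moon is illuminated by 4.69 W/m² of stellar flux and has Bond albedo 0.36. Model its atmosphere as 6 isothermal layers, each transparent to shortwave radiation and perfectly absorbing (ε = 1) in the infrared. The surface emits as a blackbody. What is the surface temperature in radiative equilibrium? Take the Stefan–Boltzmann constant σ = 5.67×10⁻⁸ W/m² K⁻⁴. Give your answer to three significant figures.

98.1 kelvin

Top-of-atmosphere balance: σT_e⁴ = S(1−α)/4 = 0.7504 W/m² → T_e = 60.32 K.
Layer-by-layer balance gives σT_s⁴ = (N+1)σT_e⁴, so T_s = 7^¼·60.32 = 98.11 K.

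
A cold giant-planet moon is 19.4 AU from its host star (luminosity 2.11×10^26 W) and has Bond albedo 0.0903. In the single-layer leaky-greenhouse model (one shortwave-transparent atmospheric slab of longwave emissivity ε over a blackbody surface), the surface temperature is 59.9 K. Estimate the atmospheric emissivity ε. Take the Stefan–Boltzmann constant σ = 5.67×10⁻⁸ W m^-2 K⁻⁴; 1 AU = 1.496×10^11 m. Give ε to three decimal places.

Orbital distance: d = 19.4 AU = 2.902×10^12 m.
Flux at the orbit: S = L/(4πd²) = 2.11×10^26/(4π·(2.90×10^12)²) = 1.993 W m^-2.
First, T_e = [1.993·(1−0.0903)/(4σ)]^(1/4) = 53.18 K.
Since (2−ε)/2 = (T_e/T_s)⁴ = 0.6211, ε = 0.7578.

0.758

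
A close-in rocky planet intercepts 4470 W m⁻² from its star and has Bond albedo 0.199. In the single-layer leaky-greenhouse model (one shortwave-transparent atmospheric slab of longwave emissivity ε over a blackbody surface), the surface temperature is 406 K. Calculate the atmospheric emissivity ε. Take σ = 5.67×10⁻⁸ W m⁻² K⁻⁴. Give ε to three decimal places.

First, T_e = [4470·(1−0.199)/(4σ)]^(1/4) = 354.5 K.
T_s⁴ = T_e⁴·2/(2−ε) → ε = 2 − 2(T_e/T_s)⁴ = 2 − 2·(354.5/406)⁴ = 0.8380.

0.838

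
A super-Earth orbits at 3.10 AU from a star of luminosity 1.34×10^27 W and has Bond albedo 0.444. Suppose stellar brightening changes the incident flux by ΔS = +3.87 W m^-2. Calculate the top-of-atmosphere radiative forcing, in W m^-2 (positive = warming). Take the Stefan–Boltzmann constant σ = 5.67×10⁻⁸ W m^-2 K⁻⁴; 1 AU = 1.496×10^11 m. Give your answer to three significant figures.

d = 3.10 × 1.496×10^11 m = 4.638×10^11 m.
S = L/(4πd²) = 495.8 W m^-2.
ΔF = Δ[S(1−α)]/4 = (1−0.444)·+3.87/4 = 0.5379 W m^-2.

0.538 W m^-2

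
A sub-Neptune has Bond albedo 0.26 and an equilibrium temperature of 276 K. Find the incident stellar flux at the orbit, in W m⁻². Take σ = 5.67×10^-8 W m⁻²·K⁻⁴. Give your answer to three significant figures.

From S(1−α)/4 = σT⁴: S = 4σT⁴/(1−α).
σT⁴ = 5.67×10⁻⁸·(276)⁴ = 329.0 W m⁻².
S = 4·329.0/0.74 = 1778 W m⁻².

1780 W m⁻²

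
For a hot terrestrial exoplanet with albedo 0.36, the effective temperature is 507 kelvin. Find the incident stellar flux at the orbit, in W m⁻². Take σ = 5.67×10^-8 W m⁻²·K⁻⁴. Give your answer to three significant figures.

From S(1−α)/4 = σT⁴: S = 4σT⁴/(1−α).
σT⁴ = 5.67×10⁻⁸·(507)⁴ = 3746 W m⁻².
So S = 4×3746/(1−0.36) = 23420 W m⁻².

23400 W m⁻²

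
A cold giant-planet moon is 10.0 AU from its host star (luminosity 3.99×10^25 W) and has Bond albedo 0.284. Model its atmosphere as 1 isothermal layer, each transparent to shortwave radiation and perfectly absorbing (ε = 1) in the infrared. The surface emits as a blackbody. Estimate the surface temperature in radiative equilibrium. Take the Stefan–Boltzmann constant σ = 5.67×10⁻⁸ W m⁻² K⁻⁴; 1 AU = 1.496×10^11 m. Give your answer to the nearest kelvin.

55 K

d = 10.0 × 1.496×10^11 m = 1.496×10^12 m.
Spreading L over a sphere of radius d: S = 3.99×10^25/(4π·1.50×10^12²) = 1.419 W m⁻².
Top-of-atmosphere balance: σT_e⁴ = S(1−α)/4 = 0.2540 W m⁻² → T_e = 46.00 K.
With N = 1 opaque layers, T_s = (N+1)^(1/4)·T_e = 2^(1/4)·46.00 = 54.71 K.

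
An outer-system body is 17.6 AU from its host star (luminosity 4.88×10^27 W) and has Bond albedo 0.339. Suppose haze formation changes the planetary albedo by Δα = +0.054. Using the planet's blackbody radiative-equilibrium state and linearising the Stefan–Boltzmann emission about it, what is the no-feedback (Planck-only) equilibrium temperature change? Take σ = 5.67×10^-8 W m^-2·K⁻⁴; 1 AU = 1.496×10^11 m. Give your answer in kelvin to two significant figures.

d = 17.6 × 1.496×10^11 m = 2.633×10^12 m.
Flux at the orbit: S = L/(4πd²) = 4.88×10^27/(4π·(2.63×10^12)²) = 56.02 W m^-2.
Reference equilibrium: T_e = [S(1−α)/(4σ)]^(1/4) = 113.0 K.
TOA radiative forcing: ΔF = −S·Δα/4 = −56.02·(+0.054)/4 = -0.7562 W m^-2.
The Planck feedback parameter is 4σT_e³ = 0.3276 W m^-2/K.
So ΔT₀ = -0.7562/0.3276 = -2.31 K.

-2.3 K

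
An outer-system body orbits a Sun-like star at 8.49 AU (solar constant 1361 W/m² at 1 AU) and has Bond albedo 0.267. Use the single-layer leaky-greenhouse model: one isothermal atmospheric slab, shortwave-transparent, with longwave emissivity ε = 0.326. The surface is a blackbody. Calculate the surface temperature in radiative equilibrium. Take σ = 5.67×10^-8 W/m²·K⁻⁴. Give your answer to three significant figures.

Irradiance scales as 1/d², so S = 1361 W/m² × (1/8.49)² = 18.88 W/m².
Effective emission temperature (TOA balance): σT_e⁴ = S(1−α)/4 = 3.460 W/m² → T_e = 88.38 K.
For a single slab of emissivity ε, T_s⁴ = 2T_e⁴/(2−ε); thus T_s = 88.38·(1.195)^(1/4) = 92.40 K.

92.4 K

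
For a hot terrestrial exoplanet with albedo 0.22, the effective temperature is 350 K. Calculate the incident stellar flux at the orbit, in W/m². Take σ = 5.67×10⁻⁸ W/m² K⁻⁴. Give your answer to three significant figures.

4360 W/m²

From S(1−α)/4 = σT⁴: S = 4σT⁴/(1−α).
The emitted flux is σT⁴ = 850.9 W/m².
S = 4·850.9/0.78 = 4363 W/m².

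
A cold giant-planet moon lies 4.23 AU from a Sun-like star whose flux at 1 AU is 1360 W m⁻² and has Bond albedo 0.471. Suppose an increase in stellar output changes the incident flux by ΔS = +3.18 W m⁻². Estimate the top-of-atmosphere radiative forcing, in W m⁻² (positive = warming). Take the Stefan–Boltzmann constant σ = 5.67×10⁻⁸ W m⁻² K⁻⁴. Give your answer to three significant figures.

By the inverse-square law, S = 1360/4.23² = 76.01 W m⁻².
TOA radiative forcing: ΔF = (1−α)ΔS/4 = 0.529·(+3.18)/4 = 0.4206 W m⁻².

0.421 W m⁻²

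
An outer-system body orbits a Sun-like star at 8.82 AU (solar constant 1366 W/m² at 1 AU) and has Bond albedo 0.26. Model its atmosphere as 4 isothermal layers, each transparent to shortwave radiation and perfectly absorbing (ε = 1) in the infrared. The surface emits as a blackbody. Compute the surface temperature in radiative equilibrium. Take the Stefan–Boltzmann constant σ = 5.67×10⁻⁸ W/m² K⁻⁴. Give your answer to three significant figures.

Irradiance scales as 1/d², so S = 1366 W/m² × (1/8.82)² = 17.56 W/m².
OLR = S(1−α)/4 = 3.249 W/m²; the top layer radiates at T_e = 87.00 K.
For an N-layer opaque stack, T_s⁴ = (N+1)T_e⁴, hence T_s = (5)^(1/4)×87.00 K = 130.1 K.

130 K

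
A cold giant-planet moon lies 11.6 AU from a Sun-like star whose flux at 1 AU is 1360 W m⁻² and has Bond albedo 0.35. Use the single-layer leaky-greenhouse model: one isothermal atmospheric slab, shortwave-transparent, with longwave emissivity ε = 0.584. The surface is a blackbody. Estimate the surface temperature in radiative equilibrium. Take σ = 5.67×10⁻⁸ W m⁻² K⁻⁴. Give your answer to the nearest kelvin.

80 K

Irradiance scales as 1/d², so S = 1360 W m⁻² × (1/11.6)² = 10.11 W m⁻².
Effective emission temperature (TOA balance): σT_e⁴ = S(1−α)/4 = 1.642 W m⁻² → T_e = 73.36 K.
Surface balance with a leaky layer gives σT_s⁴ = σT_e⁴·2/(2−ε), so T_s = T_e·[2/(2−0.584)]^(1/4) = 79.98 K.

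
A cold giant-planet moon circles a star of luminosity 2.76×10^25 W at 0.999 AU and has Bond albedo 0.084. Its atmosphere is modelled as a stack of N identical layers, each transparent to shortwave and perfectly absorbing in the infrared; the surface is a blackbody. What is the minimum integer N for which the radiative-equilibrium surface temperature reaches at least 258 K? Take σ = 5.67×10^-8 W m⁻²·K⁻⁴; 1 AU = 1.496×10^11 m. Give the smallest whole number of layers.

Orbital distance: d = 0.999 AU = 1.495×10^11 m.
Flux at the orbit: S = L/(4πd²) = 2.76×10^25/(4π·(1.49×10^11)²) = 98.33 W m⁻².
OLR = S(1−α)/4 = 22.52 W m⁻²; the top layer radiates at T_e = 141.2 K.
T_s = (N+1)^(1/4)·T_e ≥ 258 K requires N+1 ≥ (T_s/T_e)⁴ = (258/141.2)⁴ = 11.156.
So N ≥ 10.156; the smallest integer is N = 11.

11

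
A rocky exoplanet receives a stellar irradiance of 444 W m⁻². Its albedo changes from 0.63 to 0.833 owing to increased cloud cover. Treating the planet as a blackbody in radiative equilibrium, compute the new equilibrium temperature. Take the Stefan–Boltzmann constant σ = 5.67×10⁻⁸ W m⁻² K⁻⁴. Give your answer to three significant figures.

134 K

With the new albedo, S(1−α₂)/4 = 18.54 W m⁻², so T₂ = 134.5 K.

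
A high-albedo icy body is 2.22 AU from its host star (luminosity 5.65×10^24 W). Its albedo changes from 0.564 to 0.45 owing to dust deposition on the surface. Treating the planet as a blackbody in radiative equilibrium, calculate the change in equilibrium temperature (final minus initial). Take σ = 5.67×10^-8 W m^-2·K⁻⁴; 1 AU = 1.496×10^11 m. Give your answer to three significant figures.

3.16 K

Orbital distance: d = 2.22 AU = 3.321×10^11 m.
Flux at the orbit: S = L/(4πd²) = 5.65×10^24/(4π·(3.32×10^11)²) = 4.076 W m^-2.
Before: T₁ = [4.076·0.436/(4σ)]^(1/4) = 52.91 K.
After:  T₂ = [4.076·0.55/(4σ)]^(1/4) = 56.07 K.
ΔT = T₂ − T₁ = 3.163 K.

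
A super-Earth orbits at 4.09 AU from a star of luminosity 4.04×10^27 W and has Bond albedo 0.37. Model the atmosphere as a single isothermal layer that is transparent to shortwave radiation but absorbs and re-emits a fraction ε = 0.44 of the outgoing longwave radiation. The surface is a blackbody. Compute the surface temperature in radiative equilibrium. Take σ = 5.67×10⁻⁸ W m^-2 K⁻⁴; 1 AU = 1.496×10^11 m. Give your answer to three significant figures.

235 kelvin

d = 4.09 × 1.496×10^11 m = 6.119×10^11 m.
S = L/(4πd²) = 858.7 W m^-2.
At the top of the atmosphere, σT_e⁴ = S(1−α)/4 = 135.3 W m^-2, giving T_e = 221.0 K.
Surface balance with a leaky layer gives σT_s⁴ = σT_e⁴·2/(2−ε), so T_s = T_e·[2/(2−0.44)]^(1/4) = 235.2 K.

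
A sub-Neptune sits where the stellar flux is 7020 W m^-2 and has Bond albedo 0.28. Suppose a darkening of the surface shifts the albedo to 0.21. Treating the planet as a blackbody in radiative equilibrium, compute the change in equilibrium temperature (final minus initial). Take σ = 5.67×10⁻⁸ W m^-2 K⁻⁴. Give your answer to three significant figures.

9.07 K

Initial: T₁ = [S(1−0.28)/(4σ)]^(1/4) = 386.4 K.
After:  T₂ = [7020·0.79/(4σ)]^(1/4) = 395.4 K.
Change: 395.4 − 386.4 = 9.067 K.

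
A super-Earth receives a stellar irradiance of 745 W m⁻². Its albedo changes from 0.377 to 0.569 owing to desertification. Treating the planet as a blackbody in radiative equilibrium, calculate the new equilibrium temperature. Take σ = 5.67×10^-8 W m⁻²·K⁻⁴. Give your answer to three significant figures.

With the new albedo, S(1−α₂)/4 = 80.27 W m⁻², so T₂ = 194.0 K.

194 K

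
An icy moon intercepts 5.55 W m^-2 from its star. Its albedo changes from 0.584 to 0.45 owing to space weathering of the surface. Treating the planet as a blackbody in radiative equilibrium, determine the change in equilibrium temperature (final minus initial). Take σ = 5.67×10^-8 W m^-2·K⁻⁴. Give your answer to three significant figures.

Before: T₁ = [5.550·0.416/(4σ)]^(1/4) = 56.49 K.
After:  T₂ = [5.550·0.55/(4σ)]^(1/4) = 60.57 K.
ΔT = T₂ − T₁ = 4.084 K.

4.08 K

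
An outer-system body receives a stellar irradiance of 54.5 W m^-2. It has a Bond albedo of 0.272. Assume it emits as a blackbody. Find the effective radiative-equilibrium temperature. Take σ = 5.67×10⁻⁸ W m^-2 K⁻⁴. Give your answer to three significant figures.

Absorbed flux (global mean): S(1−α)/4 = 54.50·0.728/4 = 9.919 W m^-2.
In equilibrium σT⁴ equals this, so T = 115.0 K.

115 K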